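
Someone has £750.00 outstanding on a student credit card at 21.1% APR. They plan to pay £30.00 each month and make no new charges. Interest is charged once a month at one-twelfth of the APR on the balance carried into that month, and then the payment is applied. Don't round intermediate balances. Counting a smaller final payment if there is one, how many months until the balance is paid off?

34 months

Monthly rate r = 21.1%/12 = 1.75833% = 0.0175833.
Recurrence: B ← B·(1+r) − £30.00.
Month 1: interest £13.19; balance after payment £733.19.
Month 2: interest £12.89; balance after payment £716.08.
Closed form: n = −ln(1 − rB₀/P)/ln(1+r) = −ln(0.56042)/ln(1.01758) ≈ 33.222, so the balance reaches zero during payment 34.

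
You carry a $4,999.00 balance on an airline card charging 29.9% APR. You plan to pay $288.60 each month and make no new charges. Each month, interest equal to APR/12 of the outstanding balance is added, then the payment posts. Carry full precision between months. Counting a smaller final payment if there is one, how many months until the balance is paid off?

Monthly rate r = 29.9%/12 = 2.49167% = 0.0249167.
Recurrence: B ← B·(1+r) − $288.60.
Month 1: interest $124.56; balance after payment $4,834.96.
Month 2: interest $120.47; balance after payment $4,666.83.
Closed form: n = −ln(1 − rB₀/P)/ln(1+r) = −ln(0.5684)/ln(1.02492) ≈ 22.954, so the balance reaches zero during payment 23.

23 months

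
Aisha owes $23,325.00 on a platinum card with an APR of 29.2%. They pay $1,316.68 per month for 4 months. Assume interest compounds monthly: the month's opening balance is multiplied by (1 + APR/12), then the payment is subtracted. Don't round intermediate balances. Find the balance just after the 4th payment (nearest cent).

Monthly rate r = 29.2%/12 = 2.43333% = 0.0243333.
Each month: B ← B·(1+r) − $1,316.68.
Month 1: interest $567.57; balance after payment $22,575.90.
Month 2: interest $549.35; balance after payment $21,808.56.
Month 3: interest $530.68; balance after payment $21,022.56.
Month 4: interest $511.55; balance after payment $20,217.43.

$20,217.43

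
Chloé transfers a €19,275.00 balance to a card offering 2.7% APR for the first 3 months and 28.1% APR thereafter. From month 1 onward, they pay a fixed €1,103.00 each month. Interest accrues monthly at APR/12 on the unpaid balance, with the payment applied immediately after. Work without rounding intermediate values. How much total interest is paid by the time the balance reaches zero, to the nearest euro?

Promo months 1–3 at r₀ = 2.7%/12 = 0.00225; months 4+ at r₁ = 28.1%/12 = 0.0234167.
After month 3: iterate B ← B·(1+r₀) − €1,103.00 for 3 months → €16,088.95.
Then at r₁ with €1,103.00/mo: n₂ = −ln(1 − r₁·B/P)/ln(1+r₁) ≈ 18.05 → 19 more payments.
Total paid = 21·€1,103.00 + €60.39 = €23,223.39; interest = €23,223.39 − €19,275.00 = €3,948.39.

€3,948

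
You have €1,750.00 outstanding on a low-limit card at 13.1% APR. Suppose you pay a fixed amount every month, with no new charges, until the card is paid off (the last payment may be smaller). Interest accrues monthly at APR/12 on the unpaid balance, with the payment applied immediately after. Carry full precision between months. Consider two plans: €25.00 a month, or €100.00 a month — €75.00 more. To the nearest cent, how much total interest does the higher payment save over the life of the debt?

Monthly rate r = 13.1%/12 = 1.09167% = 0.0109167.
At €25.00/mo: n = ⌈−ln(1 − rB₀/P)/ln(1+r)⌉ = 134 payments (last €1.34); total interest = total paid − €1,750.00 = €1,576.34.
At €100.00/mo: 20 payments (last €52.77); total interest €202.77.
Interest saved = €1,576.34 − €202.77 = €1,373.57.

€1,373.57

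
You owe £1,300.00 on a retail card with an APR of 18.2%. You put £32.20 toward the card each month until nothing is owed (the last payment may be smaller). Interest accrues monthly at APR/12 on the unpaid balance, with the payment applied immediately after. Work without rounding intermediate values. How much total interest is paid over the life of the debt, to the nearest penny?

Monthly rate r = 18.2%/12 = 1.51667% = 0.0151667.
Payoff takes n = ⌈−ln(1 − rB₀/P)/ln(1+r)⌉ = ⌈62.950⌉ = 63 payments; the last is £30.60.
Total paid = 62·£32.20 + £30.60 = £2,027.00.
Total interest = total paid − principal = £2,027.00 − £1,300.00 = £727.00.

£727.00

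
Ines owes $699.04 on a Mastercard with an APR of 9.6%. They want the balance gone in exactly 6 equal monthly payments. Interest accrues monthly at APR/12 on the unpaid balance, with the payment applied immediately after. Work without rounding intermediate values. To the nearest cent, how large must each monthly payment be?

$119.79

Monthly rate r = 9.6%/12 = 0.8% = 0.008.
Level-payment amortization: P = B₀·r / (1 − (1+r)^(−n)) = 699.04·0.008 / (1 − 1.008^(−6)).
Denominator 1 − (1+r)^(−6) = 0.046684164.
P = 5.59232 / 0.046684164 ≈ 119.79.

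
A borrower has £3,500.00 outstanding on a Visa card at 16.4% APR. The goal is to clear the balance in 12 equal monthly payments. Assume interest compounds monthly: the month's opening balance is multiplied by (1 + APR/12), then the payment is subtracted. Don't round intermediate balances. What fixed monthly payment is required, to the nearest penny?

£318.22

Monthly rate r = 16.4%/12 = 1.36667% = 0.0136667.
Level-payment amortization: P = B₀·r / (1 − (1+r)^(−n)) = 3500.00·0.0136667 / (1 − 1.01367^(−12)).
Denominator 1 − (1+r)^(−12) = 0.150314876.
P = 47.8333 / 0.150314876 ≈ 318.22.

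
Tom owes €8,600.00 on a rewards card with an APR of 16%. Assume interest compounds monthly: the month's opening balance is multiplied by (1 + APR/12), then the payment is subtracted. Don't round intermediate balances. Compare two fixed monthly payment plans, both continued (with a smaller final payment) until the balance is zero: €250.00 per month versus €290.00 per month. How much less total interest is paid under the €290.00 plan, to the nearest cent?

€566.92

Monthly rate r = 16%/12 = 1.33333% = 0.0133333.
At €250.00/mo: n = ⌈−ln(1 − rB₀/P)/ln(1+r)⌉ = 47 payments (last €84.17); total interest = total paid − €8,600.00 = €2,984.17.
At €290.00/mo: 38 payments (last €287.25); total interest €2,417.25.
Interest saved = €2,984.17 − €2,417.25 = €566.92.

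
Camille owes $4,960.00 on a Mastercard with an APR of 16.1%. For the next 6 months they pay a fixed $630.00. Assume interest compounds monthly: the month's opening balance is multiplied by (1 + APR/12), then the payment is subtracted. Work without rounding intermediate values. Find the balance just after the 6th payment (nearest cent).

Monthly rate r = 16.1%/12 = 1.34167% = 0.0134167.
Each month: B ← B·(1+r) − $630.00.
Month 1: interest $66.55; balance after payment $4,396.55.
Month 2: interest $58.99; balance after payment $3,825.53.
Month 3: interest $51.33; balance after payment $3,246.86.
Month 4: interest $43.56; balance after payment $2,660.42.
Month 5: interest $35.69; balance after payment $2,066.12.
Month 6: interest $27.72; balance after payment $1,463.84.

$1,463.84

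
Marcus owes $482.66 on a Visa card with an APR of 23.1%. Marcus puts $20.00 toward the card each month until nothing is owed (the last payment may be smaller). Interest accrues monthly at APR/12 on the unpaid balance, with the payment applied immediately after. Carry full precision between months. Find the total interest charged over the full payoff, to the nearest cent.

Monthly rate r = 23.1%/12 = 1.925% = 0.01925.
Payoff takes n = ⌈−ln(1 − rB₀/P)/ln(1+r)⌉ = ⌈32.762⌉ = 33 payments; the last is $15.27.
Total paid = 32·$20.00 + $15.27 = $655.27.
Total interest = total paid − principal = $655.27 − $482.66 = $172.61.

$172.61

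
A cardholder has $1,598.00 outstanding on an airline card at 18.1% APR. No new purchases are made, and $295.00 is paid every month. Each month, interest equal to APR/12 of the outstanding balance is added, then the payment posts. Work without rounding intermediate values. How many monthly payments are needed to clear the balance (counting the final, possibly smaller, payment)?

Monthly rate r = 18.1%/12 = 1.50833% = 0.0150833.
Recurrence: B ← B·(1+r) − $295.00.
Month 1: interest $24.10; balance after payment $1,327.10.
Month 2: interest $20.02; balance after payment $1,052.12.
Month 3: interest $15.87; balance after payment $772.99.
Month 4: interest $11.66; balance after payment $489.65.
Month 5: interest $7.39; balance after payment $202.03.
Month 6: interest $3.05; balance after payment $0.00.

6 payments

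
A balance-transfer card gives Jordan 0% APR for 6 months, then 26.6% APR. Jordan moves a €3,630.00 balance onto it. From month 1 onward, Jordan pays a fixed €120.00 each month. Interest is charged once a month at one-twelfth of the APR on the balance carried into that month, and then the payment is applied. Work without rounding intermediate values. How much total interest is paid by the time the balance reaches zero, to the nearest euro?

Promo months 1–6 at r₀ = 0%/12 = 0; months 7+ at r₁ = 26.6%/12 = 0.0221667.
After month 6 (no interest yet): B = €3,630.00 − 6·€120.00 = €2,910.00.
Then at r₁ with €120.00/mo: n₂ = −ln(1 − r₁·B/P)/ln(1+r₁) ≈ 35.18 → 36 more payments.
Total paid = 41·€120.00 + €21.20 = €4,941.20; interest = €4,941.20 − €3,630.00 = €1,311.20.

€1,311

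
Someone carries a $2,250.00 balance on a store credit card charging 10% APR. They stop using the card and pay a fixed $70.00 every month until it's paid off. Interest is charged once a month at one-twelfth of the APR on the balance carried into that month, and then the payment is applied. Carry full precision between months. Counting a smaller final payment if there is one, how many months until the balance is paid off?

38 months

Monthly rate r = 10%/12 = 0.833333% = 0.00833333.
Recurrence: B ← B·(1+r) − $70.00.
Month 1: interest $18.75; balance after payment $2,198.75.
Month 2: interest $18.32; balance after payment $2,147.07.
Closed form: n = −ln(1 − rB₀/P)/ln(1+r) = −ln(0.73214)/ln(1.00833) ≈ 37.569, so the balance reaches zero during payment 38.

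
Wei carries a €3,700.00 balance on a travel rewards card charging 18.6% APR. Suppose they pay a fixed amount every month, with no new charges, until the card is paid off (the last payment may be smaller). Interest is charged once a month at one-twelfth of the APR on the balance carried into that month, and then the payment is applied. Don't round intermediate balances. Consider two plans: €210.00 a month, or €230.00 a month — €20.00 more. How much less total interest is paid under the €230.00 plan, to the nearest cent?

€65.87

Monthly rate r = 18.6%/12 = 1.55% = 0.0155.
At €210.00/mo: n = ⌈−ln(1 − rB₀/P)/ln(1+r)⌉ = 21 payments (last €155.11); total interest = total paid − €3,700.00 = €655.11.
At €230.00/mo: 19 payments (last €149.24); total interest €589.24.
Interest saved = €655.11 − €589.24 = €65.87.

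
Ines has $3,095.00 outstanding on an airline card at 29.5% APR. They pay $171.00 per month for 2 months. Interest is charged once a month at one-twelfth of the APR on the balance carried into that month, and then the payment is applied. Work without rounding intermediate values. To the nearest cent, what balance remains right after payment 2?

$2,902.84

Monthly rate r = 29.5%/12 = 2.45833% = 0.0245833.
Each month: B ← B·(1+r) − $171.00.
Month 1: interest $76.09; balance after payment $3,000.09.
Month 2: interest $73.75; balance after payment $2,902.84.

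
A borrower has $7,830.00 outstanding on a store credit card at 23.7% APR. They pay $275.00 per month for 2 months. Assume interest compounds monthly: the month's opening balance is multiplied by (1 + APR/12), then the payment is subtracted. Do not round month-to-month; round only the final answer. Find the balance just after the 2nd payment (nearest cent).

Monthly rate r = 23.7%/12 = 1.975% = 0.01975.
Each month: B ← B·(1+r) − $275.00.
Month 1: interest $154.64; balance after payment $7,709.64.
Month 2: interest $152.27; balance after payment $7,586.91.

$7,586.91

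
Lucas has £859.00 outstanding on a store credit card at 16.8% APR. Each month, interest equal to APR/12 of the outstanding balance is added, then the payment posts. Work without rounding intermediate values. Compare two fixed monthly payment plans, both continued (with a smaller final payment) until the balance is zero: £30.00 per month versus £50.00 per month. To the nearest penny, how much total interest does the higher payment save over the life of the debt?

£115.92

Monthly rate r = 16.8%/12 = 1.4% = 0.014.
At £30.00/mo: n = ⌈−ln(1 − rB₀/P)/ln(1+r)⌉ = 37 payments (last £25.42); total interest = total paid − £859.00 = £246.42.
At £50.00/mo: 20 payments (last £39.50); total interest £130.50.
Interest saved = £246.42 − £130.50 = £115.92.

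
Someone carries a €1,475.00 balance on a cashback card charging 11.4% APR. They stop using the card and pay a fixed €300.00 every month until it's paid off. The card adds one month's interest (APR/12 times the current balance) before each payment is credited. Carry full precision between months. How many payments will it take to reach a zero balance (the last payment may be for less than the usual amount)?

6 payments

Monthly rate r = 11.4%/12 = 0.95% = 0.0095.
Recurrence: B ← B·(1+r) − €300.00.
Month 1: interest €14.01; balance after payment €1,189.01.
Month 2: interest €11.30; balance after payment €900.31.
Month 3: interest €8.55; balance after payment €608.86.
Month 4: interest €5.78; balance after payment €314.65.
Month 5: interest €2.99; balance after payment €17.63.
Month 6: interest €0.17; balance after payment €0.00.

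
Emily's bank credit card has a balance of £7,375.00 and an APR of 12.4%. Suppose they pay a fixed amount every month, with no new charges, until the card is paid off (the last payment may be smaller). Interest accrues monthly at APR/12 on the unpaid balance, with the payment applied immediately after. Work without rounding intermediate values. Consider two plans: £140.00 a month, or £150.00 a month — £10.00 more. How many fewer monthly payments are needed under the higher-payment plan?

Monthly rate r = 12.4%/12 = 1.03333% = 0.0103333.
At £140.00/mo: n = ⌈−ln(1 − rB₀/P)/ln(1+r)⌉ = 77 payments (last £64.41); total interest = total paid − £7,375.00 = £3,329.41.
At £150.00/mo: 70 payments (last £0.71); total interest £2,975.71.
Payments saved = 77 − 70 = 7.

7 fewer payments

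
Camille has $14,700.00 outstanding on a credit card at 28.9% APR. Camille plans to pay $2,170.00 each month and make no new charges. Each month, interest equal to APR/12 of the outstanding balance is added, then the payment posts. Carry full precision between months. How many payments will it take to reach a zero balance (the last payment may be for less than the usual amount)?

8 months

Monthly rate r = 28.9%/12 = 2.40833% = 0.0240833.
Recurrence: B ← B·(1+r) − $2,170.00.
Month 1: interest $354.02; balance after payment $12,884.02.
Month 2: interest $310.29; balance after payment $11,024.32.
Closed form: n = −ln(1 − rB₀/P)/ln(1+r) = −ln(0.83685)/ln(1.02408) ≈ 7.484, so the balance reaches zero during payment 8.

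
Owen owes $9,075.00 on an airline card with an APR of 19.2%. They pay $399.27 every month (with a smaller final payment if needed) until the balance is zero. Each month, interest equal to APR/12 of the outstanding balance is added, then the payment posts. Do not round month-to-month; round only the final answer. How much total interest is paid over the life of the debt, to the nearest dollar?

$2,296

Monthly rate r = 19.2%/12 = 1.6% = 0.016.
Payoff takes n = ⌈−ln(1 − rB₀/P)/ln(1+r)⌉ = ⌈28.477⌉ = 29 payments; the last is $191.31.
Total paid = 28·$399.27 + $191.31 = $11,370.87.
Total interest = total paid − principal = $11,370.87 − $9,075.00 = $2,295.87.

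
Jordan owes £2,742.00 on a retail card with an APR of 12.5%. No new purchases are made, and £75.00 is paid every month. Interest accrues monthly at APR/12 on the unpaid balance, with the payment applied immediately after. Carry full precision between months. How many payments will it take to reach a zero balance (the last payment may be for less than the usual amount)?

47 months

Monthly rate r = 12.5%/12 = 1.04167% = 0.0104167.
Recurrence: B ← B·(1+r) − £75.00.
Month 1: interest £28.56; balance after payment £2,695.56.
Month 2: interest £28.08; balance after payment £2,648.64.
Closed form: n = −ln(1 − rB₀/P)/ln(1+r) = −ln(0.61917)/ln(1.01042) ≈ 46.260, so the balance reaches zero during payment 47.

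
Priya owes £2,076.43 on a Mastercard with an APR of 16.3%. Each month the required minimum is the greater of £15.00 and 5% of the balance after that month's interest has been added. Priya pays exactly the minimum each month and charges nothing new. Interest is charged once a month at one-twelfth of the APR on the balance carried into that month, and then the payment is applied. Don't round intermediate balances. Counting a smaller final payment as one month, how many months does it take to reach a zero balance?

75 months

Monthly rate r = 16.3%/12 = 1.35833% = 0.0135833.
While 5% of the post-interest balance exceeds £15.00, each month B ← (B·(1+r))·(1 − 0.05), i.e. B shrinks by the factor (1+r)·0.95 = 0.9629.
This holds for months 1–52. Entering month 53 the balance is £290.83; 5% of the post-interest balance is now below £15.00, so the flat £15.00 minimum applies from here.
From month 53 a fixed £15.00 at rate r clears £290.83 in 23 more payments. Total: 52 + 23 = 75 months.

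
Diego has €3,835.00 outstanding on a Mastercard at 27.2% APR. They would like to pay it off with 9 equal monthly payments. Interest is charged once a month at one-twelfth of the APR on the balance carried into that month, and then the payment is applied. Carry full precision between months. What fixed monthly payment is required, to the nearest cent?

€475.85

Monthly rate r = 27.2%/12 = 2.26667% = 0.0226667.
Level-payment amortization: P = B₀·r / (1 − (1+r)^(−n)) = 3835.00·0.0226667 / (1 − 1.02267^(−9)).
Denominator 1 − (1+r)^(−9) = 0.182678177.
P = 86.9267 / 0.182678177 ≈ 475.85.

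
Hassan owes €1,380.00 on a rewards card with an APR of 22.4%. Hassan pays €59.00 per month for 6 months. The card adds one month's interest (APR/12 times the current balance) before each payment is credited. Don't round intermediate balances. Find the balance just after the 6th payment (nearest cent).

€1,171.02

Monthly rate r = 22.4%/12 = 1.86667% = 0.0186667.
Each month: B ← B·(1+r) − €59.00.
Month 1: interest €25.76; balance after payment €1,346.76.
Month 2: interest €25.14; balance after payment €1,312.90.
Month 3: interest €24.51; balance after payment €1,278.41.
Month 4: interest €23.86; balance after payment €1,243.27.
Month 5: interest €23.21; balance after payment €1,207.48.
Month 6: interest €22.54; balance after payment €1,171.02.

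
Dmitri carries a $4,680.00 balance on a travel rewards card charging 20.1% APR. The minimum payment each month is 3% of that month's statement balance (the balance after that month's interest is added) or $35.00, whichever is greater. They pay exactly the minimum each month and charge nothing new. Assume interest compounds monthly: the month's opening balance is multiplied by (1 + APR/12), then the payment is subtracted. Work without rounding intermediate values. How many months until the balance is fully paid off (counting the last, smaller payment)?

Monthly rate r = 20.1%/12 = 1.675% = 0.01675.
While 3% of the post-interest balance exceeds $35.00, each month B ← (B·(1+r))·(1 − 0.03), i.e. B shrinks by the factor (1+r)·0.97 = 0.98625.
This holds for months 1–102. Entering month 103 the balance is $1,139.75; 3% of the post-interest balance is now below $35.00, so the flat $35.00 minimum applies from here.
From month 103 a fixed $35.00 at rate r clears $1,139.75 in 48 more payments. Total: 102 + 48 = 150 months.

150 months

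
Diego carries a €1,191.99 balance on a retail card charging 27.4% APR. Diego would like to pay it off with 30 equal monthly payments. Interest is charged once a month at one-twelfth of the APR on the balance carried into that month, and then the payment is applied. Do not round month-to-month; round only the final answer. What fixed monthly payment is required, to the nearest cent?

Monthly rate r = 27.4%/12 = 2.28333% = 0.0228333.
Level-payment amortization: P = B₀·r / (1 − (1+r)^(−n)) = 1191.99·0.0228333 / (1 − 1.02283^(−30)).
Denominator 1 − (1+r)^(−30) = 0.492011579.
P = 27.2171 / 0.492011579 ≈ 55.32.

€55.32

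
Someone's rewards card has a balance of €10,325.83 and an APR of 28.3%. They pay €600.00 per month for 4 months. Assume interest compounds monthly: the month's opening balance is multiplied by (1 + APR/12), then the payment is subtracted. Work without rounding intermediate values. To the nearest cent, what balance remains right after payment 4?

€8,848.66

Monthly rate r = 28.3%/12 = 2.35833% = 0.0235833.
Each month: B ← B·(1+r) − €600.00.
Month 1: interest €243.52; balance after payment €9,969.35.
Month 2: interest €235.11; balance after payment €9,604.46.
Month 3: interest €226.51; balance after payment €9,230.96.
Month 4: interest €217.70; balance after payment €8,848.66.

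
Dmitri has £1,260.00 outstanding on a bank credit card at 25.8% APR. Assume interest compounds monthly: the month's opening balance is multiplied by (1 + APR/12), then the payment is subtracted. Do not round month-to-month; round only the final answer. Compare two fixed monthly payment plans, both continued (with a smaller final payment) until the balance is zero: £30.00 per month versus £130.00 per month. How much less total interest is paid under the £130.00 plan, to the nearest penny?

Monthly rate r = 25.8%/12 = 2.15% = 0.0215.
At £30.00/mo: n = ⌈−ln(1 − rB₀/P)/ln(1+r)⌉ = 110 payments (last £20.35); total interest = total paid − £1,260.00 = £2,030.35.
At £130.00/mo: 11 payments (last £128.10); total interest £168.10.
Interest saved = £2,030.35 − £168.10 = £1,862.25.

£1,862.25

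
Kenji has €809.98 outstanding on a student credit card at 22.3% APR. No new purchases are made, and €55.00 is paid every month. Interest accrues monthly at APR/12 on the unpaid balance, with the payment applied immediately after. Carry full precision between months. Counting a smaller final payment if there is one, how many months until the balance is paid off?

Monthly rate r = 22.3%/12 = 1.85833% = 0.0185833.
Recurrence: B ← B·(1+r) − €55.00.
Month 1: interest €15.05; balance after payment €770.03.
Month 2: interest €14.31; balance after payment €729.34.
Closed form: n = −ln(1 − rB₀/P)/ln(1+r) = −ln(0.72632)/ln(1.01858) ≈ 17.366, so the balance reaches zero during payment 18.

18 payments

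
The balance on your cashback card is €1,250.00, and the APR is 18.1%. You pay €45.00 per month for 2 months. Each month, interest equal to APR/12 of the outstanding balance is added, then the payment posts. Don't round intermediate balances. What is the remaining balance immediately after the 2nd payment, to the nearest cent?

Monthly rate r = 18.1%/12 = 1.50833% = 0.0150833.
Each month: B ← B·(1+r) − €45.00.
Month 1: interest €18.85; balance after payment €1,223.85.
Month 2: interest €18.46; balance after payment €1,197.31.

€1,197.31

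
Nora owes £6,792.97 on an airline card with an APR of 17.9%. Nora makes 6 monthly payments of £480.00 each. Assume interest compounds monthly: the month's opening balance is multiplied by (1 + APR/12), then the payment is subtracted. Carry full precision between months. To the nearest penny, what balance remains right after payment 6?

£4,434.51

Monthly rate r = 17.9%/12 = 1.49167% = 0.0149167.
Each month: B ← B·(1+r) − £480.00.
Month 1: interest £101.33; balance after payment £6,414.30.
Month 2: interest £95.68; balance after payment £6,029.98.
Month 3: interest £89.95; balance after payment £5,639.93.
Month 4: interest £84.13; balance after payment £5,244.05.
Month 5: interest £78.22; balance after payment £4,842.28.
Month 6: interest £72.23; balance after payment £4,434.51.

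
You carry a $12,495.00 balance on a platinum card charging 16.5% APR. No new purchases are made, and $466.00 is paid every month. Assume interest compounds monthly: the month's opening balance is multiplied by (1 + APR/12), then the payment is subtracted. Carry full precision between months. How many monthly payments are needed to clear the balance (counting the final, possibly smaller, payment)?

Monthly rate r = 16.5%/12 = 1.375% = 0.01375.
Recurrence: B ← B·(1+r) − $466.00.
Month 1: interest $171.81; balance after payment $12,200.81.
Month 2: interest $167.76; balance after payment $11,902.57.
Closed form: n = −ln(1 − rB₀/P)/ln(1+r) = −ln(0.63132)/ln(1.01375) ≈ 33.680, so the balance reaches zero during payment 34.

34 months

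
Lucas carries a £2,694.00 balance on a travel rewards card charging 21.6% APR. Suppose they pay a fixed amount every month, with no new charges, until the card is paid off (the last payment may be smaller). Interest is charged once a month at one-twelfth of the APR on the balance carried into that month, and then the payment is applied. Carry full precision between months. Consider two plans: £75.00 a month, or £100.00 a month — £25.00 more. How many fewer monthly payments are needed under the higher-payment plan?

21 fewer payments

Monthly rate r = 21.6%/12 = 1.8% = 0.018.
At £75.00/mo: n = ⌈−ln(1 − rB₀/P)/ln(1+r)⌉ = 59 payments (last £22.53); total interest = total paid − £2,694.00 = £1,678.53.
At £100.00/mo: 38 payments (last £18.95); total interest £1,024.95.
Payments saved = 59 − 38 = 21.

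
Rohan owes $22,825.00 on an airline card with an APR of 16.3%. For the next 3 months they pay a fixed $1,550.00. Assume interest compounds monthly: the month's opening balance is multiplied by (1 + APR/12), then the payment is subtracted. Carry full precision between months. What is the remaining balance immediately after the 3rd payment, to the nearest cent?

$19,054.36

Monthly rate r = 16.3%/12 = 1.35833% = 0.0135833.
Each month: B ← B·(1+r) − $1,550.00.
Month 1: interest $310.04; balance after payment $21,585.04.
Month 2: interest $293.20; balance after payment $20,328.24.
Month 3: interest $276.13; balance after payment $19,054.36.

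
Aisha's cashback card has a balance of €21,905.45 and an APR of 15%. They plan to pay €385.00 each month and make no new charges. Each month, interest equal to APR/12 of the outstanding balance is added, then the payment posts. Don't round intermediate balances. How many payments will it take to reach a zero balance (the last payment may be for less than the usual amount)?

Monthly rate r = 15%/12 = 1.25% = 0.0125.
Recurrence: B ← B·(1+r) − €385.00.
Month 1: interest €273.82; balance after payment €21,794.27.
Month 2: interest €272.43; balance after payment €21,681.70.
Closed form: n = −ln(1 − rB₀/P)/ln(1+r) = −ln(0.28878)/ln(1.0125) ≈ 99.986, so the balance reaches zero during payment 100.

100 months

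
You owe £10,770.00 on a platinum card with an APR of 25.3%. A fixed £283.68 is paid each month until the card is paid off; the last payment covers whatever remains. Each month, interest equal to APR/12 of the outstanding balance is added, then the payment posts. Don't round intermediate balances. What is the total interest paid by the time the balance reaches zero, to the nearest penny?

Monthly rate r = 25.3%/12 = 2.10833% = 0.0210833.
Payoff takes n = ⌈−ln(1 − rB₀/P)/ln(1+r)⌉ = ⌈77.243⌉ = 78 payments; the last is £69.58.
Total paid = 77·£283.68 + £69.58 = £21,912.94.
Total interest = total paid − principal = £21,912.94 − £10,770.00 = £11,142.94.

£11,142.94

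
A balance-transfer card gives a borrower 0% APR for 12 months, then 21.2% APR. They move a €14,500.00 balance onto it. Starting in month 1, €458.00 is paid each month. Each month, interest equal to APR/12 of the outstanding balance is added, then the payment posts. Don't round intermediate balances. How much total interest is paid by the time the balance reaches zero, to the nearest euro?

€2,155

Promo months 1–12 at r₀ = 0%/12 = 0; months 13+ at r₁ = 21.2%/12 = 0.0176667.
After month 12 (no interest yet): B = €14,500.00 − 12·€458.00 = €9,004.00.
Then at r₁ with €458.00/mo: n₂ = −ln(1 − r₁·B/P)/ln(1+r₁) ≈ 24.36 → 25 more payments.
Total paid = 36·€458.00 + €167.36 = €16,655.36; interest = €16,655.36 − €14,500.00 = €2,155.36.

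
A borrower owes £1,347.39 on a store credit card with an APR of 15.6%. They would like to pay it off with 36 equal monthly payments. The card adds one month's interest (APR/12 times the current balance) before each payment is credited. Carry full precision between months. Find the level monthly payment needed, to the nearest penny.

Monthly rate r = 15.6%/12 = 1.3% = 0.013.
Level-payment amortization: P = B₀·r / (1 − (1+r)^(−n)) = 1347.39·0.013 / (1 − 1.013^(−36)).
Denominator 1 − (1+r)^(−36) = 0.371854913.
P = 17.5161 / 0.371854913 ≈ 47.10.

£47.10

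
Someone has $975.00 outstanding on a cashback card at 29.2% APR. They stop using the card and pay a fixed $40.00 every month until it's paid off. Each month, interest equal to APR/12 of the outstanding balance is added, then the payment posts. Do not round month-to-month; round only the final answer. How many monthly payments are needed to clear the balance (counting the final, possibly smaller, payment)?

38 payments

Monthly rate r = 29.2%/12 = 2.43333% = 0.0243333.
Recurrence: B ← B·(1+r) − $40.00.
Month 1: interest $23.72; balance after payment $958.73.
Month 2: interest $23.33; balance after payment $942.05.
Closed form: n = −ln(1 − rB₀/P)/ln(1+r) = −ln(0.40688)/ln(1.02433) ≈ 37.403, so the balance reaches zero during payment 38.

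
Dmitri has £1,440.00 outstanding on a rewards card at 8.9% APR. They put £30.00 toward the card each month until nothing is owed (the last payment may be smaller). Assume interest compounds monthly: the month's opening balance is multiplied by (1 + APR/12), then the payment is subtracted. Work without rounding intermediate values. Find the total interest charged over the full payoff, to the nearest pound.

£347

Monthly rate r = 8.9%/12 = 0.741667% = 0.00741667.
Payoff takes n = ⌈−ln(1 − rB₀/P)/ln(1+r)⌉ = ⌈59.553⌉ = 60 payments; the last is £16.62.
Total paid = 59·£30.00 + £16.62 = £1,786.62.
Total interest = total paid − principal = £1,786.62 − £1,440.00 = £346.62.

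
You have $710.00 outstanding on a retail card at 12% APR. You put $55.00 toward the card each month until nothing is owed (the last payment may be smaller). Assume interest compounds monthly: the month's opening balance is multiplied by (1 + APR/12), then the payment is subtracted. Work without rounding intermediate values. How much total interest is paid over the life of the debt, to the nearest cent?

Monthly rate r = 12%/12 = 1% = 0.01.
Payoff takes n = ⌈−ln(1 − rB₀/P)/ln(1+r)⌉ = ⌈13.891⌉ = 14 payments; the last is $49.02.
Total paid = 13·$55.00 + $49.02 = $764.02.
Total interest = total paid − principal = $764.02 − $710.00 = $54.02.

$54.02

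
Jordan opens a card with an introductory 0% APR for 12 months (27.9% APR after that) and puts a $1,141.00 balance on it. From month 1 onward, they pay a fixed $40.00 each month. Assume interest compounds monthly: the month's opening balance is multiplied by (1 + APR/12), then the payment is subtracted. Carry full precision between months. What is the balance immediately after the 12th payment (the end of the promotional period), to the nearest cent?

$661.00

Promo months 1–12 at r₀ = 0%/12 = 0; months 13+ at r₁ = 27.9%/12 = 0.02325.
After month 12 (no interest yet): B = $1,141.00 − 12·$40.00 = $661.00.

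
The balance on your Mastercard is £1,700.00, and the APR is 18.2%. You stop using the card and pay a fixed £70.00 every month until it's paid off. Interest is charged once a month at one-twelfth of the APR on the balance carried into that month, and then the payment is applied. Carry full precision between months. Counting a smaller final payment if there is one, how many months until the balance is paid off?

Monthly rate r = 18.2%/12 = 1.51667% = 0.0151667.
Recurrence: B ← B·(1+r) − £70.00.
Month 1: interest £25.78; balance after payment £1,655.78.
Month 2: interest £25.11; balance after payment £1,610.90.
Closed form: n = −ln(1 − rB₀/P)/ln(1+r) = −ln(0.63167)/ln(1.01517) ≈ 30.519, so the balance reaches zero during payment 31.

31 payments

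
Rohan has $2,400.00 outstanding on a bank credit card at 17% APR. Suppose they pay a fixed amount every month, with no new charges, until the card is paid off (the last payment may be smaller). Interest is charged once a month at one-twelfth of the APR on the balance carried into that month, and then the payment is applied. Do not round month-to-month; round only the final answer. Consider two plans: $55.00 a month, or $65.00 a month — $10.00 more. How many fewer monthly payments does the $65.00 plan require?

16 fewer payments

Monthly rate r = 17%/12 = 1.41667% = 0.0141667.
At $55.00/mo: n = ⌈−ln(1 − rB₀/P)/ln(1+r)⌉ = 69 payments (last $24.48); total interest = total paid − $2,400.00 = $1,364.48.
At $65.00/mo: 53 payments (last $41.24); total interest $1,021.24.
Payments saved = 69 − 53 = 16.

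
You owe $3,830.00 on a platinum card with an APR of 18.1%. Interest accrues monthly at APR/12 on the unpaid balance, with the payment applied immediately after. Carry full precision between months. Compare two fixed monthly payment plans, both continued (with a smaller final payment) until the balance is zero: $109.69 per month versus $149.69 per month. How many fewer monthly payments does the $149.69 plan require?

17 fewer payments

Monthly rate r = 18.1%/12 = 1.50833% = 0.0150833.
At $109.69/mo: n = ⌈−ln(1 − rB₀/P)/ln(1+r)⌉ = 50 payments (last $105.34); total interest = total paid − $3,830.00 = $1,650.15.
At $149.69/mo: 33 payments (last $86.02); total interest $1,046.10.
Payments saved = 50 − 33 = 17.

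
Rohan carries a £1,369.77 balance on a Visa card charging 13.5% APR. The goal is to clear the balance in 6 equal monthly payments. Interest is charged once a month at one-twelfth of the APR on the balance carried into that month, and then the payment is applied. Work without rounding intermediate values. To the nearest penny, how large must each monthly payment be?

£237.37

Monthly rate r = 13.5%/12 = 1.125% = 0.01125.
Level-payment amortization: P = B₀·r / (1 − (1+r)^(−n)) = 1369.77·0.01125 / (1 − 1.01125^(−6)).
Denominator 1 − (1+r)^(−6) = 0.0649199481.
P = 15.4099 / 0.0649199481 ≈ 237.37.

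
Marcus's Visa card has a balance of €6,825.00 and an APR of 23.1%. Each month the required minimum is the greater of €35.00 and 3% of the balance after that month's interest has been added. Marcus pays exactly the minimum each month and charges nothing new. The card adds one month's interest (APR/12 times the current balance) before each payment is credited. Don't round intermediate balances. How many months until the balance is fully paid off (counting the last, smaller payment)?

209 months

Monthly rate r = 23.1%/12 = 1.925% = 0.01925.
While 3% of the post-interest balance exceeds €35.00, each month B ← (B·(1+r))·(1 − 0.03), i.e. B shrinks by the factor (1+r)·0.97 = 0.98867.
This holds for months 1–157. Entering month 158 the balance is €1,141.14; 3% of the post-interest balance is now below €35.00, so the flat €35.00 minimum applies from here.
From month 158 a fixed €35.00 at rate r clears €1,141.14 in 52 more payments. Total: 157 + 52 = 209 months.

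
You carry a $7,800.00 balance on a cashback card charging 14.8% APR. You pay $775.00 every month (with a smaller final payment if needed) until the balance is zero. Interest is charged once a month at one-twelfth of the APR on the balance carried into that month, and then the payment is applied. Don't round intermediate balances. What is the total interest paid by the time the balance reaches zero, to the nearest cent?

$580.28

Monthly rate r = 14.8%/12 = 1.23333% = 0.0123333.
Payoff takes n = ⌈−ln(1 − rB₀/P)/ln(1+r)⌉ = ⌈10.812⌉ = 11 payments; the last is $630.28.
Total paid = 10·$775.00 + $630.28 = $8,380.28.
Total interest = total paid − principal = $8,380.28 − $7,800.00 = $580.28.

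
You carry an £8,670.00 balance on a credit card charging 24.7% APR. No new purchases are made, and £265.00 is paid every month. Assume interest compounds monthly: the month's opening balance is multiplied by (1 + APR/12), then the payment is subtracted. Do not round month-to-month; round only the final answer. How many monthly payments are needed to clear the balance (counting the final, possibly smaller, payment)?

Monthly rate r = 24.7%/12 = 2.05833% = 0.0205833.
Recurrence: B ← B·(1+r) − £265.00.
Month 1: interest £178.46; balance after payment £8,583.46.
Month 2: interest £176.68; balance after payment £8,495.13.
Closed form: n = −ln(1 − rB₀/P)/ln(1+r) = −ln(0.32658)/ln(1.02058) ≈ 54.927, so the balance reaches zero during payment 55.

55 payments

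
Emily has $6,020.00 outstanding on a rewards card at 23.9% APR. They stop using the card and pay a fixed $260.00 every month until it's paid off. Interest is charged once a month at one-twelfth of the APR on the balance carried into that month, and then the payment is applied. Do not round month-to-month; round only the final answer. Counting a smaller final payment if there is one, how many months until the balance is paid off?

Monthly rate r = 23.9%/12 = 1.99167% = 0.0199167.
Recurrence: B ← B·(1+r) − $260.00.
Month 1: interest $119.90; balance after payment $5,879.90.
Month 2: interest $117.11; balance after payment $5,737.01.
Closed form: n = −ln(1 − rB₀/P)/ln(1+r) = −ln(0.53885)/ln(1.01992) ≈ 31.353, so the balance reaches zero during payment 32.

32 payments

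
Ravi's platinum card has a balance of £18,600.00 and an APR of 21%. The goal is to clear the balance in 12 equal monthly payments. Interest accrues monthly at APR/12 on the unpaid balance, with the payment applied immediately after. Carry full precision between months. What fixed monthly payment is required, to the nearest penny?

Monthly rate r = 21%/12 = 1.75% = 0.0175.
Level-payment amortization: P = B₀·r / (1 − (1+r)^(−n)) = 18600.00·0.0175 / (1 − 1.0175^(−12)).
Denominator 1 − (1+r)^(−12) = 0.18794212.
P = 325.5 / 0.18794212 ≈ 1731.92.

£1,731.92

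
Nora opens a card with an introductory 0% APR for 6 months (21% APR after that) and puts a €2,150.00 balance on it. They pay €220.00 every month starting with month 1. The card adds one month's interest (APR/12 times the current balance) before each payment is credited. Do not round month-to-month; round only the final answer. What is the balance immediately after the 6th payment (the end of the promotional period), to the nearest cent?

Promo months 1–6 at r₀ = 0%/12 = 0; months 7+ at r₁ = 21%/12 = 0.0175.
After month 6 (no interest yet): B = €2,150.00 − 6·€220.00 = €830.00.

€830.00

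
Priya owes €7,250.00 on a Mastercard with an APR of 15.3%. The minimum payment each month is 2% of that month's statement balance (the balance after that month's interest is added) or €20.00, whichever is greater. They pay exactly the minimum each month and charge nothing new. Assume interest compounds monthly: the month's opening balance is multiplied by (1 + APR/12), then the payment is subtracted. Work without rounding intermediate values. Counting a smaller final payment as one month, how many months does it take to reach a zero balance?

344 months

Monthly rate r = 15.3%/12 = 1.275% = 0.01275.
While 2% of the post-interest balance exceeds €20.00, each month B ← (B·(1+r))·(1 − 0.02), i.e. B shrinks by the factor (1+r)·0.98 = 0.9925.
This holds for months 1–265. Entering month 266 the balance is €984.79; 2% of the post-interest balance is now below €20.00, so the flat €20.00 minimum applies from here.
From month 266 a fixed €20.00 at rate r clears €984.79 in 79 more payments. Total: 265 + 79 = 344 months.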